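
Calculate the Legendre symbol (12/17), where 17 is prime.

-1

Pull out 2^2: since 17 ≡ 1 (mod 8), (2/17) = +1, so (2/17)^2 = +1.
Reciprocity: 3 ≡ 3 and 17 ≡ 1 (mod 4), so (3/17) = +(17/3).
Reduce top mod 3: now compute (2/3).
Pull out 2: since 3 ≡ 3 (mod 8), (2/3) = -1.
Reached (1/3) = 1. Collecting the sign flips along the way, the symbol is -1.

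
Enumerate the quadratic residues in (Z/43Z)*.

Square k = 1,…,21 (k and 43−k give the same square):
1²=1, 2²=4, 3²=9, 4²=16, 5²=25, 6²=36, 7²≡6, 8²≡21, 9²≡38, 10²≡14, 11²≡35, 12²≡15, 13²≡40, 14²≡24, 15²≡10, 16²≡41, 17²≡31, 18²≡23, 19²≡17, 20²≡13, 21²≡11 (mod 43).
So the quadratic residues mod 43 are {1, 4, 6, 9, 10, 11, 13, 14, 15, 16, 17, 21, 23, 24, 25, 31, 35, 36, 38, 40, 41}.

1 4 6 9 10 11 13 14 15 16 17 21 23 24 25 31 35 36 38 40 41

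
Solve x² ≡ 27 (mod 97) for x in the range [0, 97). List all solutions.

97 ≡ 1 (mod 4), so we find a root by search.
Trying successive values, 30² = 900 ≡ 27 (mod 97). The other root is 97 − 30 = 67.

30, 67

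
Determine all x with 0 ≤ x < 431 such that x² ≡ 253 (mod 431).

111, 320

Since 431 ≡ 3 (mod 4), a square root of 253 is 253^((431+1)/4) = 253^108 mod 431.
Repeated squaring: 253^2≡221, 253^4≡138, 253^8≡80, 253^16≡366, 253^32≡346, 253^64≡329 (mod 431).
253^108 = 253^(64+32+8+4) ≡ 320 (mod 431).
Check: 320² = 102400 ≡ 253 (mod 431). The two roots are 111 and 320.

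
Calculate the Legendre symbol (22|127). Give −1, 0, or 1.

Euler's criterion: (22/127) ≡ 22^63 (mod 127).
22^2 ≡ 103 (mod 127)
22^4 ≡ 68 (mod 127)
22^8 ≡ 52 (mod 127)
22^16 ≡ 37 (mod 127)
22^32 ≡ 99 (mod 127)
22^63 = 22^(32+16+8+4+2+1) ≡ 1 (mod 127).
Result is 1, so (22/127) = 1.

1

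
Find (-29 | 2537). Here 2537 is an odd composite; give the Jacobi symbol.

First reduce: -29 ≡ 2508 (mod 2537).
Pull out 2^2: since 2537 ≡ 1 (mod 8), (2/2537) = +1, so (2/2537)^2 = +1.
Reciprocity: 627 ≡ 3 and 2537 ≡ 1 (mod 4), so (627/2537) = +(2537/627).
Reduce top mod 627: now compute (29/627).
Reciprocity: 29 ≡ 1 and 627 ≡ 3 (mod 4), so (29/627) = +(627/29).
Reduce top mod 29: now compute (18/29).
Pull out 2: since 29 ≡ 5 (mod 8), (2/29) = -1.
Reciprocity: 9 ≡ 1 and 29 ≡ 1 (mod 4), so (9/29) = +(29/9).
Reduce top mod 9: now compute (2/9).
Pull out 2: since 9 ≡ 1 (mod 8), (2/9) = +1.
Reached (1/9) = 1. Collecting the sign flips along the way, the symbol is -1.

-1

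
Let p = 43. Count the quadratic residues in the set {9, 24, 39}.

2

(9/43) = +1 → QR.
(24/43) = +1 → QR.
(39/43) = -1 → non-residue.
Total quadratic residues among the 3: 2.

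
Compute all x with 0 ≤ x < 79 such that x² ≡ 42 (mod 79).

Since 79 ≡ 3 (mod 4), a square root of 42 is 42^((79+1)/4) = 42^20 mod 79.
Repeated squaring: 42^2≡26, 42^4≡44, 42^8≡40, 42^16≡20 (mod 79).
42^20 = 42^(16+4) ≡ 11 (mod 79).
Check: 11² = 121 ≡ 42 (mod 79). The two roots are 11 and 68.

11, 68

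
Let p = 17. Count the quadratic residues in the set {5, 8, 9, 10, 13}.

3

(5/17) = -1 → non-residue.
(8/17) = +1 → QR.
(9/17) = +1 → QR.
(10/17) = -1 → non-residue.
(13/17) = +1 → QR.
Total quadratic residues among the 5: 3.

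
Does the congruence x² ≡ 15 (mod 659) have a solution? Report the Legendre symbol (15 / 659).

Euler's criterion: (15/659) ≡ 15^329 (mod 659).
15^2 ≡ 225 (mod 659)
15^4 ≡ 541 (mod 659)
15^8 ≡ 85 (mod 659)
15^16 ≡ 635 (mod 659)
15^32 ≡ 576 (mod 659)
15^64 ≡ 299 (mod 659)
15^128 ≡ 436 (mod 659)
15^256 ≡ 304 (mod 659)
15^329 = 15^(256+64+8+1) ≡ 1 (mod 659).
Result is 1, so (15/659) = 1.

1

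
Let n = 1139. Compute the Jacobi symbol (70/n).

Pull out 2: since 1139 ≡ 3 (mod 8), (2/1139) = -1.
Reciprocity: 35 ≡ 3 and 1139 ≡ 3 (mod 4), so (35/1139) = −(1139/35).
Reduce top mod 35: now compute (19/35).
Reciprocity: 19 ≡ 3 and 35 ≡ 3 (mod 4), so (19/35) = −(35/19).
Reduce top mod 19: now compute (16/19).
Pull out 2^4: since 19 ≡ 3 (mod 8), (2/19) = -1, so (2/19)^4 = +1.
Reached (1/19) = 1. Collecting the sign flips along the way, the symbol is -1.

-1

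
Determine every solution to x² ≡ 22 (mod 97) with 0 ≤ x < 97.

97 ≡ 1 (mod 4), so we find a root by search.
Trying successive values, 33² = 1089 ≡ 22 (mod 97). The other root is 97 − 33 = 64.

33, 64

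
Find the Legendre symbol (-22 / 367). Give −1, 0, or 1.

1

Euler's criterion: (-22/367) ≡ 345^183 (mod 367).
345^2 ≡ 117 (mod 367)
345^4 ≡ 110 (mod 367)
345^8 ≡ 356 (mod 367)
345^16 ≡ 121 (mod 367)
345^32 ≡ 328 (mod 367)
345^64 ≡ 53 (mod 367)
345^128 ≡ 240 (mod 367)
345^183 = 345^(128+32+16+4+2+1) ≡ 1 (mod 367).
Result is 1, so (-22/367) = 1.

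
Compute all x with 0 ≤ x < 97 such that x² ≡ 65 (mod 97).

97 ≡ 1 (mod 4), so we find a root by search.
Trying successive values, 29² = 841 ≡ 65 (mod 97). The other root is 97 − 29 = 68.

29, 68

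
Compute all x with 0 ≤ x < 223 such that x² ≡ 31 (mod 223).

37, 186

Since 223 ≡ 3 (mod 4), a square root of 31 is 31^((223+1)/4) = 31^56 mod 223.
Repeated squaring: 31^2≡69, 31^4≡78, 31^8≡63, 31^16≡178, 31^32≡18 (mod 223).
31^56 = 31^(32+16+8) ≡ 37 (mod 223).
Check: 37² = 1369 ≡ 31 (mod 223). The two roots are 37 and 186.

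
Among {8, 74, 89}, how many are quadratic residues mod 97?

(8/97) = +1 → QR.
(74/97) = -1 → non-residue.
(89/97) = +1 → QR.
Total quadratic residues among the 3: 2.

2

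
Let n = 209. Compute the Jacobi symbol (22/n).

0

Pull out 2: since 209 ≡ 1 (mod 8), (2/209) = +1.
Reciprocity: 11 ≡ 3 and 209 ≡ 1 (mod 4), so (11/209) = +(209/11).
Reduce top mod 11: now compute (0/11).
Top reduces to 0: gcd > 1, so the symbol is 0.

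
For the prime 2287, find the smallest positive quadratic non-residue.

3

(2/2287) = +1, so 2 is a residue.
(3/2287) = −1, so 3 is the smallest positive non-residue mod 2287.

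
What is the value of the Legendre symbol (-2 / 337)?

1

First reduce: -2 ≡ 335 (mod 337).
Reciprocity: 335 ≡ 3 and 337 ≡ 1 (mod 4), so (335/337) = +(337/335).
Reduce top mod 335: now compute (2/335).
Pull out 2: since 335 ≡ 7 (mod 8), (2/335) = +1.
Reached (1/335) = 1. Collecting the sign flips along the way, the symbol is +1.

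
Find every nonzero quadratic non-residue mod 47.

5, 10, 11, 13, 15, 19, 20, 22, 23, 26, 29, 30, 31, 33, 35, 38, 39, 40, 41, 43, 44, 45, 46

Square k = 1,…,23 (k and 47−k give the same square):
1²=1, 2²=4, 3²=9, 4²=16, 5²=25, 6²=36, 7²≡2, 8²≡17, 9²≡34, 10²≡6, 11²≡27, 12²≡3, 13²≡28, 14²≡8, 15²≡37, 16²≡21, 17²≡7, 18²≡42, 19²≡32, 20²≡24, 21²≡18, 22²≡14, 23²≡12 (mod 47).
The residues are {1, 2, 3, 4, 6, 7, 8, 9, 12, 14, 16, 17, 18, 21, 24, 25, 27, 28, 32, 34, 36, 37, 42}; the non-residues are the remaining 23 nonzero classes.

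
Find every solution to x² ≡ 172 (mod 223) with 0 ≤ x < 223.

Since 223 ≡ 3 (mod 4), a square root of 172 is 172^((223+1)/4) = 172^56 mod 223.
Repeated squaring: 172^2≡148, 172^4≡50, 172^8≡47, 172^16≡202, 172^32≡218 (mod 223).
172^56 = 172^(32+16+8) ≡ 29 (mod 223).
Check: 29² = 841 ≡ 172 (mod 223). The two roots are 29 and 194.

29, 194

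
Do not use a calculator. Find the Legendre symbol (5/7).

-1

Reciprocity: 5 ≡ 1 and 7 ≡ 3 (mod 4), so (5/7) = +(7/5).
Reduce top mod 5: now compute (2/5).
Pull out 2: since 5 ≡ 5 (mod 8), (2/5) = -1.
Reached (1/5) = 1. Collecting the sign flips along the way, the symbol is -1.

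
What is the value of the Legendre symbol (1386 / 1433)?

Pull out 2: since 1433 ≡ 1 (mod 8), (2/1433) = +1.
Reciprocity: 693 ≡ 1 and 1433 ≡ 1 (mod 4), so (693/1433) = +(1433/693).
Reduce top mod 693: now compute (47/693).
Reciprocity: 47 ≡ 3 and 693 ≡ 1 (mod 4), so (47/693) = +(693/47).
Reduce top mod 47: now compute (35/47).
Reciprocity: 35 ≡ 3 and 47 ≡ 3 (mod 4), so (35/47) = −(47/35).
Reduce top mod 35: now compute (12/35).
Pull out 2^2: since 35 ≡ 3 (mod 8), (2/35) = -1, so (2/35)^2 = +1.
Reciprocity: 3 ≡ 3 and 35 ≡ 3 (mod 4), so (3/35) = −(35/3).
Reduce top mod 3: now compute (2/3).
Pull out 2: since 3 ≡ 3 (mod 8), (2/3) = -1.
Reached (1/3) = 1. Collecting the sign flips along the way, the symbol is -1.

-1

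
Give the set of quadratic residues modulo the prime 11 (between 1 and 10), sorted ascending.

1,3,4,5,9

Square k = 1,…,5 (k and 11−k give the same square):
1²=1, 2²=4, 3²=9, 4²≡5, 5²≡3 (mod 11).
So the quadratic residues mod 11 are {1, 3, 4, 5, 9}.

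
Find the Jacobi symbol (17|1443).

1

Reciprocity: 17 ≡ 1 and 1443 ≡ 3 (mod 4), so (17/1443) = +(1443/17).
Reduce top mod 17: now compute (15/17).
Reciprocity: 15 ≡ 3 and 17 ≡ 1 (mod 4), so (15/17) = +(17/15).
Reduce top mod 15: now compute (2/15).
Pull out 2: since 15 ≡ 7 (mod 8), (2/15) = +1.
Reached (1/15) = 1. Collecting the sign flips along the way, the symbol is +1.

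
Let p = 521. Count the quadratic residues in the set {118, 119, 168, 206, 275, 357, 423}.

5

(118/521) = +1 → QR.
(119/521) = +1 → QR.
(168/521) = +1 → QR.
(206/521) = -1 → non-residue.
(275/521) = +1 → QR.
(357/521) = -1 → non-residue.
(423/521) = +1 → QR.
Total quadratic residues among the 7: 5.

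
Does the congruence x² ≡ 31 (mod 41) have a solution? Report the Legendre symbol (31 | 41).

1

Euler's criterion: (31/41) ≡ 31^20 (mod 41).
31^2 ≡ 18 (mod 41)
31^4 ≡ 37 (mod 41)
31^8 ≡ 16 (mod 41)
31^16 ≡ 10 (mod 41)
31^20 = 31^(16+4) ≡ 1 (mod 41).
Result is 1, so (31/41) = 1.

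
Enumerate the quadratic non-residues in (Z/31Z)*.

3 6 11 12 13 15 17 21 22 23 24 26 27 29 30

Square k = 1,…,15 (k and 31−k give the same square):
1²=1, 2²=4, 3²=9, 4²=16, 5²=25, 6²≡5, 7²≡18, 8²≡2, 9²≡19, 10²≡7, 11²≡28, 12²≡20, 13²≡14, 14²≡10, 15²≡8 (mod 31).
The residues are {1, 2, 4, 5, 7, 8, 9, 10, 14, 16, 18, 19, 20, 25, 28}; the non-residues are the remaining 15 nonzero classes.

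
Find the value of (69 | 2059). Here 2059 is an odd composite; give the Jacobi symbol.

Reciprocity: 69 ≡ 1 and 2059 ≡ 3 (mod 4), so (69/2059) = +(2059/69).
Reduce top mod 69: now compute (58/69).
Pull out 2: since 69 ≡ 5 (mod 8), (2/69) = -1.
Reciprocity: 29 ≡ 1 and 69 ≡ 1 (mod 4), so (29/69) = +(69/29).
Reduce top mod 29: now compute (11/29).
Reciprocity: 11 ≡ 3 and 29 ≡ 1 (mod 4), so (11/29) = +(29/11).
Reduce top mod 11: now compute (7/11).
Reciprocity: 7 ≡ 3 and 11 ≡ 3 (mod 4), so (7/11) = −(11/7).
Reduce top mod 7: now compute (4/7).
Pull out 2^2: since 7 ≡ 7 (mod 8), (2/7) = +1, so (2/7)^2 = +1.
Reached (1/7) = 1. Collecting the sign flips along the way, the symbol is +1.

1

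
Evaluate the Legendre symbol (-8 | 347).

Euler's criterion: (-8/347) ≡ 339^173 (mod 347).
339^2 ≡ 64 (mod 347)
339^4 ≡ 279 (mod 347)
339^8 ≡ 113 (mod 347)
339^16 ≡ 277 (mod 347)
339^32 ≡ 42 (mod 347)
339^64 ≡ 29 (mod 347)
339^128 ≡ 147 (mod 347)
339^173 = 339^(128+32+8+4+1) ≡ 1 (mod 347).
Result is 1, so (-8/347) = 1.

1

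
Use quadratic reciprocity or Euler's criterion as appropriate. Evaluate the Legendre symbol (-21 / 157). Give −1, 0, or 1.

-1

First reduce: -21 ≡ 136 (mod 157).
Pull out 2^3: since 157 ≡ 5 (mod 8), (2/157) = -1, so (2/157)^3 = -1.
Reciprocity: 17 ≡ 1 and 157 ≡ 1 (mod 4), so (17/157) = +(157/17).
Reduce top mod 17: now compute (4/17).
Pull out 2^2: since 17 ≡ 1 (mod 8), (2/17) = +1, so (2/17)^2 = +1.
Reached (1/17) = 1. Collecting the sign flips along the way, the symbol is -1.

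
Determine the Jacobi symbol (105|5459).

1

Reciprocity: 105 ≡ 1 and 5459 ≡ 3 (mod 4), so (105/5459) = +(5459/105).
Reduce top mod 105: now compute (104/105).
Pull out 2^3: since 105 ≡ 1 (mod 8), (2/105) = +1, so (2/105)^3 = +1.
Reciprocity: 13 ≡ 1 and 105 ≡ 1 (mod 4), so (13/105) = +(105/13).
Reduce top mod 13: now compute (1/13).
Reached (1/13) = 1. Collecting the sign flips along the way, the symbol is +1.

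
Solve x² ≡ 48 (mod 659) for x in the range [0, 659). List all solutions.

45, 614

Since 659 ≡ 3 (mod 4), a square root of 48 is 48^((659+1)/4) = 48^165 mod 659.
Repeated squaring: 48^2≡327, 48^4≡171, 48^8≡245, 48^16≡56, 48^32≡500, 48^64≡239, 48^128≡447 (mod 659).
48^165 = 48^(128+32+4+1) ≡ 45 (mod 659).
Check: 45² = 2025 ≡ 48 (mod 659). The two roots are 45 and 614.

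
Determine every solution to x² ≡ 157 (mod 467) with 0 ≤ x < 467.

Since 467 ≡ 3 (mod 4), a square root of 157 is 157^((467+1)/4) = 157^117 mod 467.
Repeated squaring: 157^2≡365, 157^4≡130, 157^8≡88, 157^16≡272, 157^32≡198, 157^64≡443 (mod 467).
157^117 = 157^(64+32+16+4+1) ≡ 422 (mod 467).
Check: 422² = 178084 ≡ 157 (mod 467). The two roots are 45 and 422.

45, 422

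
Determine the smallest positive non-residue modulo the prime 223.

3

(2/223) = +1, so 2 is a residue.
(3/223) = −1, so 3 is the smallest positive non-residue mod 223.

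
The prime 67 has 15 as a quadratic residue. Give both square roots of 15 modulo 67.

Since 67 ≡ 3 (mod 4), a square root of 15 is 15^((67+1)/4) = 15^17 mod 67.
Repeated squaring: 15^2≡24, 15^4≡40, 15^8≡59, 15^16≡64 (mod 67).
15^17 = 15^(16+1) ≡ 22 (mod 67).
Check: 22² = 484 ≡ 15 (mod 67). The two roots are 22 and 45.

22, 45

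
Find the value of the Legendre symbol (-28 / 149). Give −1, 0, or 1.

Euler's criterion: (-28/149) ≡ 121^74 (mod 149).
121^2 ≡ 39 (mod 149)
121^4 ≡ 31 (mod 149)
121^8 ≡ 67 (mod 149)
121^16 ≡ 19 (mod 149)
121^32 ≡ 63 (mod 149)
121^64 ≡ 95 (mod 149)
121^74 = 121^(64+8+2) ≡ 1 (mod 149).
Result is 1, so (-28/149) = 1.

1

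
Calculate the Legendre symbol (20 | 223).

Pull out 2^2: since 223 ≡ 7 (mod 8), (2/223) = +1, so (2/223)^2 = +1.
Reciprocity: 5 ≡ 1 and 223 ≡ 3 (mod 4), so (5/223) = +(223/5).
Reduce top mod 5: now compute (3/5).
Reciprocity: 3 ≡ 3 and 5 ≡ 1 (mod 4), so (3/5) = +(5/3).
Reduce top mod 3: now compute (2/3).
Pull out 2: since 3 ≡ 3 (mod 8), (2/3) = -1.
Reached (1/3) = 1. Collecting the sign flips along the way, the symbol is -1.

-1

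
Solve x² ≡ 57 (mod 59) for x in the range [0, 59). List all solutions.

23, 36

Since 59 ≡ 3 (mod 4), a square root of 57 is 57^((59+1)/4) = 57^15 mod 59.
Repeated squaring: 57^2≡4, 57^4≡16, 57^8≡20 (mod 59).
57^15 = 57^(8+4+2+1) ≡ 36 (mod 59).
Check: 36² = 1296 ≡ 57 (mod 59). The two roots are 23 and 36.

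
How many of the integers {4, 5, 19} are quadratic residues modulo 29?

(4/29) = +1 → QR.
(5/29) = +1 → QR.
(19/29) = -1 → non-residue.
Total quadratic residues among the 3: 2.

2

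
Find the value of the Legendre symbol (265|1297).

-1

Reciprocity: 265 ≡ 1 and 1297 ≡ 1 (mod 4), so (265/1297) = +(1297/265).
Reduce top mod 265: now compute (237/265).
Reciprocity: 237 ≡ 1 and 265 ≡ 1 (mod 4), so (237/265) = +(265/237).
Reduce top mod 237: now compute (28/237).
Pull out 2^2: since 237 ≡ 5 (mod 8), (2/237) = -1, so (2/237)^2 = +1.
Reciprocity: 7 ≡ 3 and 237 ≡ 1 (mod 4), so (7/237) = +(237/7).
Reduce top mod 7: now compute (6/7).
Pull out 2: since 7 ≡ 7 (mod 8), (2/7) = +1.
Reciprocity: 3 ≡ 3 and 7 ≡ 3 (mod 4), so (3/7) = −(7/3).
Reduce top mod 3: now compute (1/3).
Reached (1/3) = 1. Collecting the sign flips along the way, the symbol is -1.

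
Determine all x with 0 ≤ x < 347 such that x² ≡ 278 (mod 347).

25, 322

Since 347 ≡ 3 (mod 4), a square root of 278 is 278^((347+1)/4) = 278^87 mod 347.
Repeated squaring: 278^2≡250, 278^4≡40, 278^8≡212, 278^16≡181, 278^32≡143, 278^64≡323 (mod 347).
278^87 = 278^(64+16+4+2+1) ≡ 25 (mod 347).
Check: 25² = 625 ≡ 278 (mod 347). The two roots are 25 and 322.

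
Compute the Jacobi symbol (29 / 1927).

1

Reciprocity: 29 ≡ 1 and 1927 ≡ 3 (mod 4), so (29/1927) = +(1927/29).
Reduce top mod 29: now compute (13/29).
Reciprocity: 13 ≡ 1 and 29 ≡ 1 (mod 4), so (13/29) = +(29/13).
Reduce top mod 13: now compute (3/13).
Reciprocity: 3 ≡ 3 and 13 ≡ 1 (mod 4), so (3/13) = +(13/3).
Reduce top mod 3: now compute (1/3).
Reached (1/3) = 1. Collecting the sign flips along the way, the symbol is +1.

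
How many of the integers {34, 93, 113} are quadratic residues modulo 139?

2

(34/139) = +1 → QR.
(93/139) = -1 → non-residue.
(113/139) = +1 → QR.
Total quadratic residues among the 3: 2.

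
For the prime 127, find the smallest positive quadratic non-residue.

3

(2/127) = +1, so 2 is a residue.
(3/127) = −1, so 3 is the smallest positive non-residue mod 127.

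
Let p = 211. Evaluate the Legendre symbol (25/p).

Euler's criterion: (25/211) ≡ 25^105 (mod 211).
25^2 ≡ 203 (mod 211)
25^4 ≡ 64 (mod 211)
25^8 ≡ 87 (mod 211)
25^16 ≡ 184 (mod 211)
25^32 ≡ 96 (mod 211)
25^64 ≡ 143 (mod 211)
25^105 = 25^(64+32+8+1) ≡ 1 (mod 211).
Result is 1, so (25/211) = 1.

1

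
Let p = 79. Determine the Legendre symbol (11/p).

Euler's criterion: (11/79) ≡ 11^39 (mod 79).
11^2 ≡ 42 (mod 79)
11^4 ≡ 26 (mod 79)
11^8 ≡ 44 (mod 79)
11^16 ≡ 40 (mod 79)
11^32 ≡ 20 (mod 79)
11^39 = 11^(32+4+2+1) ≡ 1 (mod 79).
Result is 1, so (11/79) = 1.

1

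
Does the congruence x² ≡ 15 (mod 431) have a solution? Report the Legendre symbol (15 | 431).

Reciprocity: 15 ≡ 3 and 431 ≡ 3 (mod 4), so (15/431) = −(431/15).
Reduce top mod 15: now compute (11/15).
Reciprocity: 11 ≡ 3 and 15 ≡ 3 (mod 4), so (11/15) = −(15/11).
Reduce top mod 11: now compute (4/11).
Pull out 2^2: since 11 ≡ 3 (mod 8), (2/11) = -1, so (2/11)^2 = +1.
Reached (1/11) = 1. Collecting the sign flips along the way, the symbol is +1.

1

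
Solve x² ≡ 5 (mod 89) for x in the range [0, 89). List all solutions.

89 ≡ 1 (mod 4), so we find a root by search.
Trying successive values, 19² = 361 ≡ 5 (mod 89). The other root is 89 − 19 = 70.

19, 70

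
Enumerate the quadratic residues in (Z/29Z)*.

1 4 5 6 7 9 13 16 20 22 23 24 25 28

Square k = 1,…,14 (k and 29−k give the same square):
1²=1, 2²=4, 3²=9, 4²=16, 5²=25, 6²≡7, 7²≡20, 8²≡6, 9²≡23, 10²≡13, 11²≡5, 12²≡28, 13²≡24, 14²≡22 (mod 29).
So the quadratic residues mod 29 are {1, 4, 5, 6, 7, 9, 13, 16, 20, 22, 23, 24, 25, 28}.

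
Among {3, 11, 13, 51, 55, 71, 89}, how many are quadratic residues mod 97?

3

(3/97) = +1 → QR.
(11/97) = +1 → QR.
(13/97) = -1 → non-residue.
(51/97) = -1 → non-residue.
(55/97) = -1 → non-residue.
(71/97) = -1 → non-residue.
(89/97) = +1 → QR.
Total quadratic residues among the 7: 3.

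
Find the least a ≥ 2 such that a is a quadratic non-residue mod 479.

13

(2/479) = +1, so 2 is a residue.
(3/479) = +1, so 3 is a residue.
(4/479) = +1, so 4 is a residue.
(5/479) = +1, so 5 is a residue.
(6/479) = +1, so 6 is a residue.
(7/479) = +1, so 7 is a residue.
(8/479) = +1, so 8 is a residue.
(9/479) = +1, so 9 is a residue.
(10/479) = +1, so 10 is a residue.
(11/479) = +1, so 11 is a residue.
(12/479) = +1, so 12 is a residue.
(13/479) = −1, so 13 is the smallest positive non-residue mod 479.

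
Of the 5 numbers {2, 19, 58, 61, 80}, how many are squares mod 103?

4

(2/103) = +1 → QR.
(19/103) = +1 → QR.
(58/103) = +1 → QR.
(61/103) = +1 → QR.
(80/103) = -1 → non-residue.
Total quadratic residues among the 5: 4.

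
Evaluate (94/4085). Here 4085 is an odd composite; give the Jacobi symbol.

1

Pull out 2: since 4085 ≡ 5 (mod 8), (2/4085) = -1.
Reciprocity: 47 ≡ 3 and 4085 ≡ 1 (mod 4), so (47/4085) = +(4085/47).
Reduce top mod 47: now compute (43/47).
Reciprocity: 43 ≡ 3 and 47 ≡ 3 (mod 4), so (43/47) = −(47/43).
Reduce top mod 43: now compute (4/43).
Pull out 2^2: since 43 ≡ 3 (mod 8), (2/43) = -1, so (2/43)^2 = +1.
Reached (1/43) = 1. Collecting the sign flips along the way, the symbol is +1.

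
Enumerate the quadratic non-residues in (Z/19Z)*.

Square k = 1,…,9 (k and 19−k give the same square):
1²=1, 2²=4, 3²=9, 4²=16, 5²≡6, 6²≡17, 7²≡11, 8²≡7, 9²≡5 (mod 19).
The residues are {1, 4, 5, 6, 7, 9, 11, 16, 17}; the non-residues are the remaining 9 nonzero classes.

2, 3, 8, 10, 12, 13, 14, 15, 18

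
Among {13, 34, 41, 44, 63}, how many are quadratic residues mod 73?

(13/73) = -1 → non-residue.
(34/73) = -1 → non-residue.
(41/73) = +1 → QR.
(44/73) = -1 → non-residue.
(63/73) = -1 → non-residue.
Total quadratic residues among the 5: 1.

1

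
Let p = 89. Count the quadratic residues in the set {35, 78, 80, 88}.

(35/89) = -1 → non-residue.
(78/89) = +1 → QR.
(80/89) = +1 → QR.
(88/89) = +1 → QR.
Total quadratic residues among the 4: 3.

3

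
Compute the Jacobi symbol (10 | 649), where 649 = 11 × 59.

Pull out 2: since 649 ≡ 1 (mod 8), (2/649) = +1.
Reciprocity: 5 ≡ 1 and 649 ≡ 1 (mod 4), so (5/649) = +(649/5).
Reduce top mod 5: now compute (4/5).
Pull out 2^2: since 5 ≡ 5 (mod 8), (2/5) = -1, so (2/5)^2 = +1.
Reached (1/5) = 1. Collecting the sign flips along the way, the symbol is +1.

1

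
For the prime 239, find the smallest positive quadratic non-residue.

7

(2/239) = +1, so 2 is a residue.
(3/239) = +1, so 3 is a residue.
(4/239) = +1, so 4 is a residue.
(5/239) = +1, so 5 is a residue.
(6/239) = +1, so 6 is a residue.
(7/239) = −1, so 7 is the smallest positive non-residue mod 239.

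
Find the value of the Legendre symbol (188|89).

1

First reduce: 188 ≡ 10 (mod 89).
Pull out 2: since 89 ≡ 1 (mod 8), (2/89) = +1.
Reciprocity: 5 ≡ 1 and 89 ≡ 1 (mod 4), so (5/89) = +(89/5).
Reduce top mod 5: now compute (4/5).
Pull out 2^2: since 5 ≡ 5 (mod 8), (2/5) = -1, so (2/5)^2 = +1.
Reached (1/5) = 1. Collecting the sign flips along the way, the symbol is +1.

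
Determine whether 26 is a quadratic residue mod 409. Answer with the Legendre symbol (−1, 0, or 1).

Euler's criterion: (26/409) ≡ 26^204 (mod 409).
26^2 ≡ 267 (mod 409)
26^4 ≡ 123 (mod 409)
26^8 ≡ 405 (mod 409)
26^16 ≡ 16 (mod 409)
26^32 ≡ 256 (mod 409)
26^64 ≡ 96 (mod 409)
26^128 ≡ 218 (mod 409)
26^204 = 26^(128+64+8+4) ≡ 408 (mod 409).
Result is 408 ≡ −1, so (26/409) = −1.

-1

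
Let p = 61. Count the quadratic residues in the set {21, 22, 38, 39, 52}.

3

(21/61) = -1 → non-residue.
(22/61) = +1 → QR.
(38/61) = -1 → non-residue.
(39/61) = +1 → QR.
(52/61) = +1 → QR.
Total quadratic residues among the 5: 3.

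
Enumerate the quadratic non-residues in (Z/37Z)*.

2 5 6 8 13 14 15 17 18 19 20 22 23 24 29 31 32 35

Square k = 1,…,18 (k and 37−k give the same square):
1²=1, 2²=4, 3²=9, 4²=16, 5²=25, 6²=36, 7²≡12, 8²≡27, 9²≡7, 10²≡26, 11²≡10, 12²≡33, 13²≡21, 14²≡11, 15²≡3, 16²≡34, 17²≡30, 18²≡28 (mod 37).
The residues are {1, 3, 4, 7, 9, 10, 11, 12, 16, 21, 25, 26, 27, 28, 30, 33, 34, 36}; the non-residues are the remaining 18 nonzero classes.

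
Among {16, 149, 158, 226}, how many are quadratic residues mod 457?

2

(16/457) = +1 → QR.
(149/457) = -1 → non-residue.
(158/457) = +1 → QR.
(226/457) = -1 → non-residue.
Total quadratic residues among the 4: 2.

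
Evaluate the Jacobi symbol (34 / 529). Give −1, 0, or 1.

Pull out 2: since 529 ≡ 1 (mod 8), (2/529) = +1.
Reciprocity: 17 ≡ 1 and 529 ≡ 1 (mod 4), so (17/529) = +(529/17).
Reduce top mod 17: now compute (2/17).
Pull out 2: since 17 ≡ 1 (mod 8), (2/17) = +1.
Reached (1/17) = 1. Collecting the sign flips along the way, the symbol is +1.

1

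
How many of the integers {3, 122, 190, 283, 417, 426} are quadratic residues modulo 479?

4

(3/479) = +1 → QR.
(122/479) = +1 → QR.
(190/479) = -1 → non-residue.
(283/479) = -1 → non-residue.
(417/479) = +1 → QR.
(426/479) = +1 → QR.
Total quadratic residues among the 6: 4.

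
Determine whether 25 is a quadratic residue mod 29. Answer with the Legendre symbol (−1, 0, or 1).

1

Reciprocity: 25 ≡ 1 and 29 ≡ 1 (mod 4), so (25/29) = +(29/25).
Reduce top mod 25: now compute (4/25).
Pull out 2^2: since 25 ≡ 1 (mod 8), (2/25) = +1, so (2/25)^2 = +1.
Reached (1/25) = 1. Collecting the sign flips along the way, the symbol is +1.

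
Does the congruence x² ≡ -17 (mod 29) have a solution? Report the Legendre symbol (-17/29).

Euler's criterion: (-17/29) ≡ 12^14 (mod 29).
12^2 ≡ 28 (mod 29)
12^4 ≡ 1 (mod 29)
12^8 ≡ 1 (mod 29)
12^14 = 12^(8+4+2) ≡ 28 (mod 29).
Result is 28 ≡ −1, so (-17/29) = −1.

-1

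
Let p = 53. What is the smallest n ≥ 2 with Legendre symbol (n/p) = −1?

(2/53) = −1, so 2 is the smallest positive non-residue mod 53.

2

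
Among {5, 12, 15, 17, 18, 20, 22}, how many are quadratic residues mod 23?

2

(5/23) = -1 → non-residue.
(12/23) = +1 → QR.
(15/23) = -1 → non-residue.
(17/23) = -1 → non-residue.
(18/23) = +1 → QR.
(20/23) = -1 → non-residue.
(22/23) = -1 → non-residue.
Total quadratic residues among the 7: 2.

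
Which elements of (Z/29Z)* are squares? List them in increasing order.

Square k = 1,…,14 (k and 29−k give the same square):
1²=1, 2²=4, 3²=9, 4²=16, 5²=25, 6²≡7, 7²≡20, 8²≡6, 9²≡23, 10²≡13, 11²≡5, 12²≡28, 13²≡24, 14²≡22 (mod 29).
So the quadratic residues mod 29 are {1, 4, 5, 6, 7, 9, 13, 16, 20, 22, 23, 24, 25, 28}.

1, 4, 5, 6, 7, 9, 13, 16, 20, 22, 23, 24, 25, 28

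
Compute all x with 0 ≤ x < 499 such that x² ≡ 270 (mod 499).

69, 430

Since 499 ≡ 3 (mod 4), a square root of 270 is 270^((499+1)/4) = 270^125 mod 499.
Repeated squaring: 270^2≡46, 270^4≡120, 270^8≡428, 270^16≡51, 270^32≡106, 270^64≡258 (mod 499).
270^125 = 270^(64+32+16+8+4+1) ≡ 69 (mod 499).
Check: 69² = 4761 ≡ 270 (mod 499). The two roots are 69 and 430.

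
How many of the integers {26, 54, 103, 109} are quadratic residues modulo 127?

2

(26/127) = +1 → QR.
(54/127) = -1 → non-residue.
(103/127) = +1 → QR.
(109/127) = -1 → non-residue.
Total quadratic residues among the 4: 2.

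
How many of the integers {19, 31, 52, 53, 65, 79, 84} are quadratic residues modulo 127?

5

(19/127) = +1 → QR.
(31/127) = +1 → QR.
(52/127) = +1 → QR.
(53/127) = -1 → non-residue.
(65/127) = -1 → non-residue.
(79/127) = +1 → QR.
(84/127) = +1 → QR.
Total quadratic residues among the 7: 5.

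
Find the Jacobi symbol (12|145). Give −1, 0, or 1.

Pull out 2^2: since 145 ≡ 1 (mod 8), (2/145) = +1, so (2/145)^2 = +1.
Reciprocity: 3 ≡ 3 and 145 ≡ 1 (mod 4), so (3/145) = +(145/3).
Reduce top mod 3: now compute (1/3).
Reached (1/3) = 1. Collecting the sign flips along the way, the symbol is +1.

1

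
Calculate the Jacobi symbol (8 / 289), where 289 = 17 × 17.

Pull out 2^3: since 289 ≡ 1 (mod 8), (2/289) = +1, so (2/289)^3 = +1.
Reached (1/289) = 1. Collecting the sign flips along the way, the symbol is +1.

1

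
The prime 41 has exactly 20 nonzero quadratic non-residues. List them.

Square k = 1,…,20 (k and 41−k give the same square):
1²=1, 2²=4, 3²=9, 4²=16, 5²=25, 6²=36, 7²≡8, 8²≡23, 9²≡40, 10²≡18, 11²≡39, 12²≡21, 13²≡5, 14²≡32, 15²≡20, 16²≡10, 17²≡2, 18²≡37, 19²≡33, 20²≡31 (mod 41).
The residues are {1, 2, 4, 5, 8, 9, 10, 16, 18, 20, 21, 23, 25, 31, 32, 33, 36, 37, 39, 40}; the non-residues are the remaining 20 nonzero classes.

3, 6, 7, 11, 12, 13, 14, 15, 17, 19, 22, 24, 26, 27, 28, 29, 30, 34, 35, 38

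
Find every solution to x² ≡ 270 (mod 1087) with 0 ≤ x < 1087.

Since 1087 ≡ 3 (mod 4), a square root of 270 is 270^((1087+1)/4) = 270^272 mod 1087.
Repeated squaring: 270^2≡71, 270^4≡693, 270^8≡882, 270^16≡719, 270^32≡636, 270^64≡132, 270^128≡32, 270^256≡1024 (mod 1087).
270^272 = 270^(256+16) ≡ 357 (mod 1087).
Check: 357² = 127449 ≡ 270 (mod 1087). The two roots are 357 and 730.

357, 730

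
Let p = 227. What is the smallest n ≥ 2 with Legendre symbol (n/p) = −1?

(2/227) = −1, so 2 is the smallest positive non-residue mod 227.

2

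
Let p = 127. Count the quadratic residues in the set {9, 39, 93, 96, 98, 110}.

(9/127) = +1 → QR.
(39/127) = -1 → non-residue.
(93/127) = -1 → non-residue.
(96/127) = -1 → non-residue.
(98/127) = +1 → QR.
(110/127) = -1 → non-residue.
Total quadratic residues among the 6: 2.

2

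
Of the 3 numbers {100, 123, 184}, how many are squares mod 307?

2

(100/307) = +1 → QR.
(123/307) = -1 → non-residue.
(184/307) = +1 → QR.
Total quadratic residues among the 3: 2.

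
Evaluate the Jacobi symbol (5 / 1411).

1

Reciprocity: 5 ≡ 1 and 1411 ≡ 3 (mod 4), so (5/1411) = +(1411/5).
Reduce top mod 5: now compute (1/5).
Reached (1/5) = 1. Collecting the sign flips along the way, the symbol is +1.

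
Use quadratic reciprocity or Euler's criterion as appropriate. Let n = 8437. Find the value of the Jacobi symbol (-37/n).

First reduce: -37 ≡ 8400 (mod 8437).
Pull out 2^4: since 8437 ≡ 5 (mod 8), (2/8437) = -1, so (2/8437)^4 = +1.
Reciprocity: 525 ≡ 1 and 8437 ≡ 1 (mod 4), so (525/8437) = +(8437/525).
Reduce top mod 525: now compute (37/525).
Reciprocity: 37 ≡ 1 and 525 ≡ 1 (mod 4), so (37/525) = +(525/37).
Reduce top mod 37: now compute (7/37).
Reciprocity: 7 ≡ 3 and 37 ≡ 1 (mod 4), so (7/37) = +(37/7).
Reduce top mod 7: now compute (2/7).
Pull out 2: since 7 ≡ 7 (mod 8), (2/7) = +1.
Reached (1/7) = 1. Collecting the sign flips along the way, the symbol is +1.

1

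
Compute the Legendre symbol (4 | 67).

Euler's criterion: (4/67) ≡ 4^33 (mod 67).
4^2 ≡ 16 (mod 67)
4^4 ≡ 55 (mod 67)
4^8 ≡ 10 (mod 67)
4^16 ≡ 33 (mod 67)
4^32 ≡ 17 (mod 67)
4^33 = 4^(32+1) ≡ 1 (mod 67).
Result is 1, so (4/67) = 1.

1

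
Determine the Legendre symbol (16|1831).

1

Pull out 2^4: since 1831 ≡ 7 (mod 8), (2/1831) = +1, so (2/1831)^4 = +1.
Reached (1/1831) = 1. Collecting the sign flips along the way, the symbol is +1.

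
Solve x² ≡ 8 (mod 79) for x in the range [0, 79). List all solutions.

Since 79 ≡ 3 (mod 4), a square root of 8 is 8^((79+1)/4) = 8^20 mod 79.
Repeated squaring: 8^2≡64, 8^4≡67, 8^8≡65, 8^16≡38 (mod 79).
8^20 = 8^(16+4) ≡ 18 (mod 79).
Check: 18² = 324 ≡ 8 (mod 79). The two roots are 18 and 61.

18, 61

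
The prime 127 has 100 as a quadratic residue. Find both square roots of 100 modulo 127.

10, 117

Since 127 ≡ 3 (mod 4), a square root of 100 is 100^((127+1)/4) = 100^32 mod 127.
Repeated squaring: 100^2≡94, 100^4≡73, 100^8≡122, 100^16≡25, 100^32≡117 (mod 127).
100^32 = 100^(32) ≡ 117 (mod 127).
Check: 117² = 13689 ≡ 100 (mod 127). The two roots are 10 and 117.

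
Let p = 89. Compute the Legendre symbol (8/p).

1

Euler's criterion: (8/89) ≡ 8^44 (mod 89).
8^2 ≡ 64 (mod 89)
8^4 ≡ 2 (mod 89)
8^8 ≡ 4 (mod 89)
8^16 ≡ 16 (mod 89)
8^32 ≡ 78 (mod 89)
8^44 = 8^(32+8+4) ≡ 1 (mod 89).
Result is 1, so (8/89) = 1.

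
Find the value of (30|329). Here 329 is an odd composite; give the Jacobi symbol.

-1

Pull out 2: since 329 ≡ 1 (mod 8), (2/329) = +1.
Reciprocity: 15 ≡ 3 and 329 ≡ 1 (mod 4), so (15/329) = +(329/15).
Reduce top mod 15: now compute (14/15).
Pull out 2: since 15 ≡ 7 (mod 8), (2/15) = +1.
Reciprocity: 7 ≡ 3 and 15 ≡ 3 (mod 4), so (7/15) = −(15/7).
Reduce top mod 7: now compute (1/7).
Reached (1/7) = 1. Collecting the sign flips along the way, the symbol is -1.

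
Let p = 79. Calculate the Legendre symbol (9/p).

1

Euler's criterion: (9/79) ≡ 9^39 (mod 79).
9^2 ≡ 2 (mod 79)
9^4 ≡ 4 (mod 79)
9^8 ≡ 16 (mod 79)
9^16 ≡ 19 (mod 79)
9^32 ≡ 45 (mod 79)
9^39 = 9^(32+4+2+1) ≡ 1 (mod 79).
Result is 1, so (9/79) = 1.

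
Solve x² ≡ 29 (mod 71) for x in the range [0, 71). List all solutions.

10, 61

Since 71 ≡ 3 (mod 4), a square root of 29 is 29^((71+1)/4) = 29^18 mod 71.
Repeated squaring: 29^2≡60, 29^4≡50, 29^8≡15, 29^16≡12 (mod 71).
29^18 = 29^(16+2) ≡ 10 (mod 71).
Check: 10² = 100 ≡ 29 (mod 71). The two roots are 10 and 61.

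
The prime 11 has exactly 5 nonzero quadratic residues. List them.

1,3,4,5,9

Square k = 1,…,5 (k and 11−k give the same square):
1²=1, 2²=4, 3²=9, 4²≡5, 5²≡3 (mod 11).
So the quadratic residues mod 11 are {1, 3, 4, 5, 9}.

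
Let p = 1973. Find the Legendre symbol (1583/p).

Reciprocity: 1583 ≡ 3 and 1973 ≡ 1 (mod 4), so (1583/1973) = +(1973/1583).
Reduce top mod 1583: now compute (390/1583).
Pull out 2: since 1583 ≡ 7 (mod 8), (2/1583) = +1.
Reciprocity: 195 ≡ 3 and 1583 ≡ 3 (mod 4), so (195/1583) = −(1583/195).
Reduce top mod 195: now compute (23/195).
Reciprocity: 23 ≡ 3 and 195 ≡ 3 (mod 4), so (23/195) = −(195/23).
Reduce top mod 23: now compute (11/23).
Reciprocity: 11 ≡ 3 and 23 ≡ 3 (mod 4), so (11/23) = −(23/11).
Reduce top mod 11: now compute (1/11).
Reached (1/11) = 1. Collecting the sign flips along the way, the symbol is -1.

-1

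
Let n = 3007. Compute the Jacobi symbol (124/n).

Pull out 2^2: since 3007 ≡ 7 (mod 8), (2/3007) = +1, so (2/3007)^2 = +1.
Reciprocity: 31 ≡ 3 and 3007 ≡ 3 (mod 4), so (31/3007) = −(3007/31).
Reduce top mod 31: now compute (0/31).
Top reduces to 0: gcd > 1, so the symbol is 0.

0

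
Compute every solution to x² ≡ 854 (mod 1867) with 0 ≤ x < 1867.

765, 1102

Since 1867 ≡ 3 (mod 4), a square root of 854 is 854^((1867+1)/4) = 854^467 mod 1867.
Repeated squaring: 854^2≡1186, 854^4≡745, 854^8≡526, 854^16≡360, 854^32≡777, 854^64≡688, 854^128≡993, 854^256≡273 (mod 1867).
854^467 = 854^(256+128+64+16+2+1) ≡ 765 (mod 1867).
Check: 765² = 585225 ≡ 854 (mod 1867). The two roots are 765 and 1102.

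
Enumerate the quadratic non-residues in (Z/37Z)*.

2,5,6,8,13,14,15,17,18,19,20,22,23,24,29,31,32,35

Square k = 1,…,18 (k and 37−k give the same square):
1²=1, 2²=4, 3²=9, 4²=16, 5²=25, 6²=36, 7²≡12, 8²≡27, 9²≡7, 10²≡26, 11²≡10, 12²≡33, 13²≡21, 14²≡11, 15²≡3, 16²≡34, 17²≡30, 18²≡28 (mod 37).
The residues are {1, 3, 4, 7, 9, 10, 11, 12, 16, 21, 25, 26, 27, 28, 30, 33, 34, 36}; the non-residues are the remaining 18 nonzero classes.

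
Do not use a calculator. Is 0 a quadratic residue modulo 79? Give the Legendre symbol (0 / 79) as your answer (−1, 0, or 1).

0

Top reduces to 0: gcd > 1, so the symbol is 0.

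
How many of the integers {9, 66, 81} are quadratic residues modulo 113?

2

(9/113) = +1 → QR.
(66/113) = -1 → non-residue.
(81/113) = +1 → QR.
Total quadratic residues among the 3: 2.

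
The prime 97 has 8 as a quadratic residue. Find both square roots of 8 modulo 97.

97 ≡ 1 (mod 4), so we find a root by search.
Trying successive values, 28² = 784 ≡ 8 (mod 97). The other root is 97 − 28 = 69.

28, 69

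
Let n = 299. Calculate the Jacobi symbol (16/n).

1

Pull out 2^4: since 299 ≡ 3 (mod 8), (2/299) = -1, so (2/299)^4 = +1.
Reached (1/299) = 1. Collecting the sign flips along the way, the symbol is +1.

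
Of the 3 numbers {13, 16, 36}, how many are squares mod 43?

3

(13/43) = +1 → QR.
(16/43) = +1 → QR.
(36/43) = +1 → QR.
Total quadratic residues among the 3: 3.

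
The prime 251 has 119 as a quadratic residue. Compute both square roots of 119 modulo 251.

118, 133

Since 251 ≡ 3 (mod 4), a square root of 119 is 119^((251+1)/4) = 119^63 mod 251.
Repeated squaring: 119^2≡105, 119^4≡232, 119^8≡110, 119^16≡52, 119^32≡194 (mod 251).
119^63 = 119^(32+16+8+4+2+1) ≡ 118 (mod 251).
Check: 118² = 13924 ≡ 119 (mod 251). The two roots are 118 and 133.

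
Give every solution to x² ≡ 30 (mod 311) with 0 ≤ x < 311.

Since 311 ≡ 3 (mod 4), a square root of 30 is 30^((311+1)/4) = 30^78 mod 311.
Repeated squaring: 30^2≡278, 30^4≡156, 30^8≡78, 30^16≡175, 30^32≡147, 30^64≡150 (mod 311).
30^78 = 30^(64+8+4+2) ≡ 81 (mod 311).
Check: 81² = 6561 ≡ 30 (mod 311). The two roots are 81 and 230.

81, 230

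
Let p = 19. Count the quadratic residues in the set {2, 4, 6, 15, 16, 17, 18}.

4

(2/19) = -1 → non-residue.
(4/19) = +1 → QR.
(6/19) = +1 → QR.
(15/19) = -1 → non-residue.
(16/19) = +1 → QR.
(17/19) = +1 → QR.
(18/19) = -1 → non-residue.
Total quadratic residues among the 7: 4.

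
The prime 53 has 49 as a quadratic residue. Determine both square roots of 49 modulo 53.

53 ≡ 1 (mod 4), so we find a root by search.
Trying successive values, 7² = 49 ≡ 49 (mod 53). The other root is 53 − 7 = 46.

7, 46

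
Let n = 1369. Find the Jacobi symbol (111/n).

Reciprocity: 111 ≡ 3 and 1369 ≡ 1 (mod 4), so (111/1369) = +(1369/111).
Reduce top mod 111: now compute (37/111).
Reciprocity: 37 ≡ 1 and 111 ≡ 3 (mod 4), so (37/111) = +(111/37).
Reduce top mod 37: now compute (0/37).
Top reduces to 0: gcd > 1, so the symbol is 0.

0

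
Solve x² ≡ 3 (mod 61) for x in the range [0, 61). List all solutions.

8, 53

61 ≡ 1 (mod 4), so we find a root by search.
Trying successive values, 8² = 64 ≡ 3 (mod 61). The other root is 61 − 8 = 53.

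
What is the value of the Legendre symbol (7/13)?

Euler's criterion: (7/13) ≡ 7^6 (mod 13).
7^2 ≡ 10 (mod 13)
7^4 ≡ 9 (mod 13)
7^6 = 7^(4+2) ≡ 12 (mod 13).
Result is 12 ≡ −1, so (7/13) = −1.

-1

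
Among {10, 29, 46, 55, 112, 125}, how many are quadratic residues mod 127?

0

(10/127) = -1 → non-residue.
(29/127) = -1 → non-residue.
(46/127) = -1 → non-residue.
(55/127) = -1 → non-residue.
(112/127) = -1 → non-residue.
(125/127) = -1 → non-residue.
Total quadratic residues among the 6: 0.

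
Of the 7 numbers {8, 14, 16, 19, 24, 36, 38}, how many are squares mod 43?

(8/43) = -1 → non-residue.
(14/43) = +1 → QR.
(16/43) = +1 → QR.
(19/43) = -1 → non-residue.
(24/43) = +1 → QR.
(36/43) = +1 → QR.
(38/43) = +1 → QR.
Total quadratic residues among the 7: 5.

5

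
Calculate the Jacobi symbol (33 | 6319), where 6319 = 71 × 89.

Reciprocity: 33 ≡ 1 and 6319 ≡ 3 (mod 4), so (33/6319) = +(6319/33).
Reduce top mod 33: now compute (16/33).
Pull out 2^4: since 33 ≡ 1 (mod 8), (2/33) = +1, so (2/33)^4 = +1.
Reached (1/33) = 1. Collecting the sign flips along the way, the symbol is +1.

1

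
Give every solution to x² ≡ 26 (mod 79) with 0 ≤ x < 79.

37, 42

Since 79 ≡ 3 (mod 4), a square root of 26 is 26^((79+1)/4) = 26^20 mod 79.
Repeated squaring: 26^2≡44, 26^4≡40, 26^8≡20, 26^16≡5 (mod 79).
26^20 = 26^(16+4) ≡ 42 (mod 79).
Check: 42² = 1764 ≡ 26 (mod 79). The two roots are 37 and 42.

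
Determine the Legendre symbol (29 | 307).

Reciprocity: 29 ≡ 1 and 307 ≡ 3 (mod 4), so (29/307) = +(307/29).
Reduce top mod 29: now compute (17/29).
Reciprocity: 17 ≡ 1 and 29 ≡ 1 (mod 4), so (17/29) = +(29/17).
Reduce top mod 17: now compute (12/17).
Pull out 2^2: since 17 ≡ 1 (mod 8), (2/17) = +1, so (2/17)^2 = +1.
Reciprocity: 3 ≡ 3 and 17 ≡ 1 (mod 4), so (3/17) = +(17/3).
Reduce top mod 3: now compute (2/3).
Pull out 2: since 3 ≡ 3 (mod 8), (2/3) = -1.
Reached (1/3) = 1. Collecting the sign flips along the way, the symbol is -1.

-1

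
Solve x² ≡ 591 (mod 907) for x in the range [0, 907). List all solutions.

293, 614

Since 907 ≡ 3 (mod 4), a square root of 591 is 591^((907+1)/4) = 591^227 mod 907.
Repeated squaring: 591^2≡86, 591^4≡140, 591^8≡553, 591^16≡150, 591^32≡732, 591^64≡694, 591^128≡19 (mod 907).
591^227 = 591^(128+64+32+2+1) ≡ 614 (mod 907).
Check: 614² = 376996 ≡ 591 (mod 907). The two roots are 293 and 614.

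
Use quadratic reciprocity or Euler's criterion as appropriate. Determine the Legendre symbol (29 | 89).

Euler's criterion: (29/89) ≡ 29^44 (mod 89).
29^2 ≡ 40 (mod 89)
29^4 ≡ 87 (mod 89)
29^8 ≡ 4 (mod 89)
29^16 ≡ 16 (mod 89)
29^32 ≡ 78 (mod 89)
29^44 = 29^(32+8+4) ≡ 88 (mod 89).
Result is 88 ≡ −1, so (29/89) = −1.

-1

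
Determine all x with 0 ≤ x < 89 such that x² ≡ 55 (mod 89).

12, 77

89 ≡ 1 (mod 4), so we find a root by search.
Trying successive values, 12² = 144 ≡ 55 (mod 89). The other root is 89 − 12 = 77.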